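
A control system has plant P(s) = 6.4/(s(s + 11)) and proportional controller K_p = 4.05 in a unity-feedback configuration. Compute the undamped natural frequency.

With unity feedback the closed-loop characteristic equation is s² + 11s + 4.05·6.4 = s² + 11s + 25.92 = 0.
Matching s² + 2ζω_n s + ω_n²: ω_n = √25.92 = 5.091 rad/s and 2ζω_n = 11, so ζ = 11/(2·5.091) = 1.08.

ω_n = 5.09 rad/s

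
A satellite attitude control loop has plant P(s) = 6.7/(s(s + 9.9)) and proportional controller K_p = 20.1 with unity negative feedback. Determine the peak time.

T_p = 0.299 s

Closed-loop characteristic equation: s² + 9.9s + 134.7 = 0, so ω_n = 11.6 rad/s and ζ = 9.9/(2·11.6) = 0.4265.
Damped frequency ω_d = ω_n√(1−ζ²) = 10.5 rad/s, so peak time T_p = π/ω_d = 0.299 s.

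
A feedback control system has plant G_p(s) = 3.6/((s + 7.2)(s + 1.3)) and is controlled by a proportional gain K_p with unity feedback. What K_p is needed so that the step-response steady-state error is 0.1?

K_p = 23.4

Steady-state error for a unit step on this type-0 loop is 1/(1 + K_p·G_p(0)).
G_p(0) = 0.3846. Require 1/(1 + K_p·0.3846) = 0.1, so 1 + 0.3846·K_p = 10.
K_p = (10 − 1)/0.3846 = 23.4.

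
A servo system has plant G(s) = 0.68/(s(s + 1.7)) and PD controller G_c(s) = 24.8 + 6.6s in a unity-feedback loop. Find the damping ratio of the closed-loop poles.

ζ = 0.753

Forward path: (24.8 + 6.6s)·0.68/(s(s+1.7)). The closed-loop characteristic equation is s² + (1.7 + 0.68·6.6)s + 0.68·24.8 = 0.
That is s² + 6.188s + 16.86 = 0, so ω_n = 4.107 rad/s and ζ = 6.188/(2·4.107) = 0.7534.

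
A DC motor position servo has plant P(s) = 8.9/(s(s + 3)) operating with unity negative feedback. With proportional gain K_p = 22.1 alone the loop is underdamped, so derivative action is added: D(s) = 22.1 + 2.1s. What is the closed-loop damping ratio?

Forward path: (22.1 + 2.1s)·8.9/(s(s+3)). The closed-loop characteristic equation is s² + (3 + 8.9·2.1)s + 8.9·22.1 = 0.
That is s² + 21.69s + 196.7 = 0, so ω_n = 14.02 rad/s and ζ = 21.69/(2·14.02) = 0.7733.

ζ = 0.773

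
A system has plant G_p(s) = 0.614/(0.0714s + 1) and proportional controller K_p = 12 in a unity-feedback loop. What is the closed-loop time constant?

τ = 0.00853 s

Closed loop: T(s) = K_p·G_p/(1+K_p·G_p) = 7.368/(0.0714s + 1 + 7.368), with pole at s = −(1 + 7.368)/0.0714 = −117.2.
Closed-loop time constant τ = 1/117.2 = 0.00853 s.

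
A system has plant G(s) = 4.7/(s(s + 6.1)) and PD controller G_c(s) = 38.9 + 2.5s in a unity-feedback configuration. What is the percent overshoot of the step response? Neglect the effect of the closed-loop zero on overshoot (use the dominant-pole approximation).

Forward path: (38.9 + 2.5s)·4.7/(s(s+6.1)). The closed-loop characteristic equation is s² + (6.1 + 4.7·2.5)s + 4.7·38.9 = 0.
That is s² + 17.85s + 182.8 = 0, so ω_n = 13.52 rad/s and ζ = 17.85/(2·13.52) = 0.6601.
%OS = 100·exp(−πζ/√(1−ζ²)) = 6.33%.

6.33%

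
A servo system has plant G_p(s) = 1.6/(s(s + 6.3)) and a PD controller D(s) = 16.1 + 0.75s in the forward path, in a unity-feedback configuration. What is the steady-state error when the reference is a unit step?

The open loop D(s)G_p(s) has a pole at the origin (type 1), so the static position error constant is infinite and e_ss = 1/(1+∞) = 0.

0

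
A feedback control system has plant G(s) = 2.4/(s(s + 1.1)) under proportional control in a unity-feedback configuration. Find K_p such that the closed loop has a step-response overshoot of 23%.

K_p = 0.702

From %OS = 100·exp(−πζ/√(1−ζ²)) = 23%, ζ = −ln(0.23)/√(π²+ln²(0.23)) = 0.4237.
Characteristic equation s² + 1.1s + 2.4K_p = 0 gives ζ = 1.1/(2√(2.4K_p)).
Setting ζ = 0.4237: √(2.4K_p) = 1.1/(2·0.4237) = 1.298, so K_p = 1.685/2.4 = 0.702.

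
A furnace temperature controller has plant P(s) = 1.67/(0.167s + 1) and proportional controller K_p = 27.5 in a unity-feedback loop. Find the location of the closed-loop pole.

s = -281

Closed loop: T(s) = K_p·P/(1+K_p·P) = 45.92/(0.167s + 1 + 45.92), with pole at s = −(1 + 45.92)/0.167 = −281.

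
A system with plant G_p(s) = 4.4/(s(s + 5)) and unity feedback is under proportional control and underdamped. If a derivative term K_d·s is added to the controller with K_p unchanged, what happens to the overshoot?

decrease

With PD the characteristic equation becomes s² + (a + K·K_d)s + K·K_p = 0; the damping term grows, ζ rises, overshoot falls.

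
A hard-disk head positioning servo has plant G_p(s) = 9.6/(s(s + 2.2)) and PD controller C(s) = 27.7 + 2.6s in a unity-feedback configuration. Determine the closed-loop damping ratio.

ζ = 0.833

Forward path: (27.7 + 2.6s)·9.6/(s(s+2.2)). The closed-loop characteristic equation is s² + (2.2 + 9.6·2.6)s + 9.6·27.7 = 0.
That is s² + 27.16s + 265.9 = 0, so ω_n = 16.31 rad/s and ζ = 27.16/(2·16.31) = 0.8328.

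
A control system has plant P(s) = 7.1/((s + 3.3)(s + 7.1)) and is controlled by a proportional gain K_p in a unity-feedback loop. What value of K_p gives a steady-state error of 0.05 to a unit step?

K_p = 62.7

The loop is type 0, so e_ss(step) = 1/(1 + K_pos) with K_pos = K_p·P(0).
P(0) = 0.303. Require 1/(1 + K_p·0.303) = 0.05, so 1 + 0.303·K_p = 20.
K_p = (20 − 1)/0.303 = 62.7.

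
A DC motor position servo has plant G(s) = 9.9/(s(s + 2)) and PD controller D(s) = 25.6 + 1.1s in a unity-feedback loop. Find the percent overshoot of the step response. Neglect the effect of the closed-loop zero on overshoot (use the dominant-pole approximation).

Forward path: (25.6 + 1.1s)·9.9/(s(s+2)). The closed-loop characteristic equation is s² + (2 + 9.9·1.1)s + 9.9·25.6 = 0.
That is s² + 12.89s + 253.4 = 0, so ω_n = 15.92 rad/s and ζ = 12.89/(2·15.92) = 0.4048.
%OS = 100·exp(−πζ/√(1−ζ²)) = 24.9%.

24.9%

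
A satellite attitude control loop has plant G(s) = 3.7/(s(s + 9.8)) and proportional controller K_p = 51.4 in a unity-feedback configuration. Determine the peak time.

Closed-loop characteristic equation: s² + 9.8s + 190.2 = 0, so ω_n = 13.79 rad/s and ζ = 9.8/(2·13.79) = 0.3553.
Damped frequency ω_d = ω_n√(1−ζ²) = 12.89 rad/s, so peak time T_p = π/ω_d = 0.244 s.

T_p = 0.244 s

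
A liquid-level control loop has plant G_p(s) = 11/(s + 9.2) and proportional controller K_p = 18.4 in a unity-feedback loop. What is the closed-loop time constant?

Closed-loop transfer function: T(s) = K_p·G_p(s)/(1 + K_p·G_p(s)) = 202.4/(s + 9.2 + 202.4) = 202.4/(s + 211.6).
Time constant τ = 1/211.6 = 0.00473 s.

τ = 0.00473 s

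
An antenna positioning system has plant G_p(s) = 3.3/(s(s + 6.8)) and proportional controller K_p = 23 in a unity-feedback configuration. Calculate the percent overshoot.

26.4%

Closed-loop characteristic equation: s² + 6.8s + 75.9 = 0, so ω_n = 8.712 rad/s and ζ = 6.8/(2·8.712) = 0.3903.
%OS = 100·exp(−πζ/√(1−ζ²)) = 100·exp(−π·0.3903/√0.8477) = 26.4%.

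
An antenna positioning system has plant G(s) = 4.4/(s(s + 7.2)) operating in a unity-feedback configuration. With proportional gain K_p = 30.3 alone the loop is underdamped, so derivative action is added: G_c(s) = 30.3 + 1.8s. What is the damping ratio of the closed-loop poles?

Forward path: (30.3 + 1.8s)·4.4/(s(s+7.2)). The closed-loop characteristic equation is s² + (7.2 + 4.4·1.8)s + 4.4·30.3 = 0.
That is s² + 15.12s + 133.3 = 0, so ω_n = 11.55 rad/s and ζ = 15.12/(2·11.55) = 0.6547.

ζ = 0.655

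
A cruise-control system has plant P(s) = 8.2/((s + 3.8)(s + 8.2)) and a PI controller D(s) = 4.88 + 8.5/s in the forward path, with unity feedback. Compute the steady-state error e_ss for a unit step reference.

0

The open loop D(s)P(s) has a pole at the origin (type 1), so the static position error constant is infinite and e_ss = 1/(1+∞) = 0.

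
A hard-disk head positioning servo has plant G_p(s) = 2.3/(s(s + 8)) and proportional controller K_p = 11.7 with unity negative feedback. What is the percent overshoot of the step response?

2.23%

From 1 + K_pG_p(s) = 0: s² + 8s + 26.91 = 0 ⇒ ω_n = 5.187, ζ = 0.7711.
%OS = 100·exp(−πζ/√(1−ζ²)) = 100·exp(−π·0.7711/√0.4054) = 2.23%.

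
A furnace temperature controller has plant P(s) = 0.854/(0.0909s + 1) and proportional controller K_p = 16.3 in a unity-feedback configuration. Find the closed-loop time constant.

Closed loop: T(s) = K_p·P/(1+K_p·P) = 13.92/(0.0909s + 1 + 13.92), with pole at s = −(1 + 13.92)/0.0909 = −164.1.
Closed-loop time constant τ = 1/164.1 = 0.00609 s.

τ = 0.00609 s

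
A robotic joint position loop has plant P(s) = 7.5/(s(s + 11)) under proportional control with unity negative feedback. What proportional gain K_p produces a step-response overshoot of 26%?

From %OS = 100·exp(−πζ/√(1−ζ²)) = 26%, ζ = −ln(0.26)/√(π²+ln²(0.26)) = 0.3941.
Characteristic equation s² + 11s + 7.5K_p = 0 gives ζ = 11/(2√(7.5K_p)).
Setting ζ = 0.3941: √(7.5K_p) = 11/(2·0.3941) = 13.96, so K_p = 194.8/7.5 = 26.

K_p = 26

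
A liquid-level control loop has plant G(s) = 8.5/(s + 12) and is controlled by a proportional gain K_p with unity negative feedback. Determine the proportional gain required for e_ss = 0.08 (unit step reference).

K_p = 16.2

Steady-state error for a unit step on this type-0 loop is 1/(1 + K_p·G(0)).
G(0) = 0.7083. Require 1/(1 + K_p·0.7083) = 0.08, so 1 + 0.7083·K_p = 12.5.
K_p = (12.5 − 1)/0.7083 = 16.2.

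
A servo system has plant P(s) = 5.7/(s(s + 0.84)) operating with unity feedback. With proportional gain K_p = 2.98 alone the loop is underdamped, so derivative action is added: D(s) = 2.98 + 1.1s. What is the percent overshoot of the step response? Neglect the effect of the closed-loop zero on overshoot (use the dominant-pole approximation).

0.472%

Forward path: (2.98 + 1.1s)·5.7/(s(s+0.84)). The closed-loop characteristic equation is s² + (0.84 + 5.7·1.1)s + 5.7·2.98 = 0.
That is s² + 7.11s + 16.99 = 0, so ω_n = 4.121 rad/s and ζ = 7.11/(2·4.121) = 0.8626.
%OS = 100·exp(−πζ/√(1−ζ²)) = 0.472%.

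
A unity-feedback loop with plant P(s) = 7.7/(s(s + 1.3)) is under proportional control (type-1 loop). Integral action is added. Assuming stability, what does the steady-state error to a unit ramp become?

0

The integrator raises the loop to type 2, so K_v → ∞ and e_ss to a ramp is zero.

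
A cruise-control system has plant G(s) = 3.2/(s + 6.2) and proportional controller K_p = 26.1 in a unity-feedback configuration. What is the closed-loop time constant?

Closed-loop transfer function: T(s) = K_p·G(s)/(1 + K_p·G(s)) = 83.52/(s + 6.2 + 83.52) = 83.52/(s + 89.72).
Time constant τ = 1/89.72 = 0.0111 s.

τ = 0.0111 s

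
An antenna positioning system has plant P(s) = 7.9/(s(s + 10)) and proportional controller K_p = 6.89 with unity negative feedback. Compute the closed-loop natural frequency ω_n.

ω_n = 7.38 rad/s

The closed-loop denominator is s(s+10) + 6.89·7.9 = s² + 10s + 54.43.
Matching s² + 2ζω_n s + ω_n²: ω_n = √54.43 = 7.378 rad/s and 2ζω_n = 10, so ζ = 10/(2·7.378) = 0.678.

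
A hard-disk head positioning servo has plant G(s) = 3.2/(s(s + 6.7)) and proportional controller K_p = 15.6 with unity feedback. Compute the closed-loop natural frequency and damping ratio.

ω_n = 7.07 rad/s, ζ = 0.474

The closed-loop denominator is s(s+6.7) + 15.6·3.2 = s² + 6.7s + 49.92.
Matching s² + 2ζω_n s + ω_n²: ω_n = √49.92 = 7.065 rad/s and 2ζω_n = 6.7, so ζ = 6.7/(2·7.065) = 0.474.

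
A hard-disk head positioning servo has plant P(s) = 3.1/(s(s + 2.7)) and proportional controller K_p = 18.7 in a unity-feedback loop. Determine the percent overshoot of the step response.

56.8%

The closed-loop denominator s² + 2.7s + 57.97 gives ω_n = √57.97 = 7.614 and ζ = 2.7/(2ω_n) = 0.1773.
%OS = 100·exp(−πζ/√(1−ζ²)) = 100·exp(−π·0.1773/√0.9686) = 56.8%.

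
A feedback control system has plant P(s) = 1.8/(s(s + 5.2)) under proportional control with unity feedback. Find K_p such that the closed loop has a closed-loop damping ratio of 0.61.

Closed-loop characteristic equation: s² + 5.2s + K_p·1.8 = 0.
So ω_n = √(1.8K_p) and 2ζω_n = 5.2, giving ζ = 5.2/(2√(1.8K_p)).
Setting ζ = 0.61: √(1.8K_p) = 5.2/(2·0.61) = 4.262, so K_p = 18.17/1.8 = 10.1.

K_p = 10.1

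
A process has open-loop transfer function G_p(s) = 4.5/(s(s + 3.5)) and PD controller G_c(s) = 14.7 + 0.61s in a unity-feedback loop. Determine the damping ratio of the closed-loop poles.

ζ = 0.384

Forward path: (14.7 + 0.61s)·4.5/(s(s+3.5)). The closed-loop characteristic equation is s² + (3.5 + 4.5·0.61)s + 4.5·14.7 = 0.
That is s² + 6.245s + 66.15 = 0, so ω_n = 8.133 rad/s and ζ = 6.245/(2·8.133) = 0.3839.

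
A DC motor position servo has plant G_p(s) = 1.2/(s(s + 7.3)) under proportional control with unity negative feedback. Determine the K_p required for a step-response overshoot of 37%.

K_p = 122

From %OS = 100·exp(−πζ/√(1−ζ²)) = 37%, ζ = −ln(0.37)/√(π²+ln²(0.37)) = 0.3017.
Characteristic equation s² + 7.3s + 1.2K_p = 0 gives ζ = 7.3/(2√(1.2K_p)).
Setting ζ = 0.3017: √(1.2K_p) = 7.3/(2·0.3017) = 12.1, so K_p = 146.3/1.2 = 122.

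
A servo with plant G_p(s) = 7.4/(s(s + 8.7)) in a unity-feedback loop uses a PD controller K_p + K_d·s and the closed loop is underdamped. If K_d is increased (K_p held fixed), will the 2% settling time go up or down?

decrease

Characteristic equation s² + (8.7 + 7.4K_d)s + 7.4K_p = 0: raising K_d increases ζω_n = (8.7+7.4K_d)/2 while the loop stays underdamped, so T_s ≈ 4/(ζω_n) decreases.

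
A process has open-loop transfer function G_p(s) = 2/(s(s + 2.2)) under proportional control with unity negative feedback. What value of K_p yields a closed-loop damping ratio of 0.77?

K_p = 1.02

Closed-loop characteristic equation: s² + 2.2s + K_p·2 = 0.
So ω_n = √(2K_p) and 2ζω_n = 2.2, giving ζ = 2.2/(2√(2K_p)).
Setting ζ = 0.77: √(2K_p) = 2.2/(2·0.77) = 1.429, so K_p = 2.041/2 = 1.02.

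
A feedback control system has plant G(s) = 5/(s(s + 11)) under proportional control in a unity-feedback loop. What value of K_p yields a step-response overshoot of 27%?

From %OS = 100·exp(−πζ/√(1−ζ²)) = 27%, ζ = −ln(0.27)/√(π²+ln²(0.27)) = 0.3847.
Characteristic equation s² + 11s + 5K_p = 0 gives ζ = 11/(2√(5K_p)).
Setting ζ = 0.3847: √(5K_p) = 11/(2·0.3847) = 14.3, so K_p = 204.4/5 = 40.9.

K_p = 40.9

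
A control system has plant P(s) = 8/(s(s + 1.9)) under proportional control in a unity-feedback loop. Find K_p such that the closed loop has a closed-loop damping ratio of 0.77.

Closed-loop characteristic equation: s² + 1.9s + K_p·8 = 0.
So ω_n = √(8K_p) and 2ζω_n = 1.9, giving ζ = 1.9/(2√(8K_p)).
Setting ζ = 0.77: √(8K_p) = 1.9/(2·0.77) = 1.234, so K_p = 1.522/8 = 0.19.

K_p = 0.19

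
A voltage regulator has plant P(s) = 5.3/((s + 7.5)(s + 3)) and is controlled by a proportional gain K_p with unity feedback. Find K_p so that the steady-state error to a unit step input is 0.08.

For a type-0 loop with proportional control, e_ss = 1/(1 + K_p·P(0)).
P(0) = 0.2356. Require 1/(1 + K_p·0.2356) = 0.08, so 1 + 0.2356·K_p = 12.5.
K_p = (12.5 − 1)/0.2356 = 48.8.

K_p = 48.8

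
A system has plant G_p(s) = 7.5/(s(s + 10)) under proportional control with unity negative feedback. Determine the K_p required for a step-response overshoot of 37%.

K_p = 36.6

From %OS = 100·exp(−πζ/√(1−ζ²)) = 37%, ζ = −ln(0.37)/√(π²+ln²(0.37)) = 0.3017.
Characteristic equation s² + 10s + 7.5K_p = 0 gives ζ = 10/(2√(7.5K_p)).
Setting ζ = 0.3017: √(7.5K_p) = 10/(2·0.3017) = 16.57, so K_p = 274.6/7.5 = 36.6.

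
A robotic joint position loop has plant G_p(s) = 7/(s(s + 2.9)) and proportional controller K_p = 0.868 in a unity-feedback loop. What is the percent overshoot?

From 1 + K_pG_p(s) = 0: s² + 2.9s + 6.076 = 0 ⇒ ω_n = 2.465, ζ = 0.5882.
%OS = 100·exp(−πζ/√(1−ζ²)) = 100·exp(−π·0.5882/√0.654) = 10.2%.

10.2%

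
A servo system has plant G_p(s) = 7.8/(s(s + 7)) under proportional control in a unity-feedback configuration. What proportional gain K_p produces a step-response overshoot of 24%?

From %OS = 100·exp(−πζ/√(1−ζ²)) = 24%, ζ = −ln(0.24)/√(π²+ln²(0.24)) = 0.4136.
Characteristic equation s² + 7s + 7.8K_p = 0 gives ζ = 7/(2√(7.8K_p)).
Setting ζ = 0.4136: √(7.8K_p) = 7/(2·0.4136) = 8.462, so K_p = 71.61/7.8 = 9.18.

K_p = 9.18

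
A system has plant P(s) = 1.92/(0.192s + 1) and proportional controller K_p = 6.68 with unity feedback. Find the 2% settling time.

T_s ≈ 0.0555 s

Closed loop: T(s) = K_p·P/(1+K_p·P) = 12.83/(0.192s + 1 + 12.83), with pole at s = −(1 + 12.83)/0.192 = −72.01.
τ = 1/72.01 = 0.01389 s, so 2% settling time ≈ 4τ = 0.0555 s.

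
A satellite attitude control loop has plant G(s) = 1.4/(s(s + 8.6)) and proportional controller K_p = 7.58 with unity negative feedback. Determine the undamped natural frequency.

With unity feedback the closed-loop characteristic equation is s² + 8.6s + 7.58·1.4 = s² + 8.6s + 10.61 = 0.
Matching s² + 2ζω_n s + ω_n²: ω_n = √10.61 = 3.258 rad/s and 2ζω_n = 8.6, so ζ = 8.6/(2·3.258) = 1.32.

ω_n = 3.26 rad/s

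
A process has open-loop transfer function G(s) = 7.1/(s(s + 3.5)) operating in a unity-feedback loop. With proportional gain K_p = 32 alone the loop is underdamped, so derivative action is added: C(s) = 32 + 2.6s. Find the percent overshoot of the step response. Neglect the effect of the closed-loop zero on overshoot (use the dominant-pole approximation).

Forward path: (32 + 2.6s)·7.1/(s(s+3.5)). The closed-loop characteristic equation is s² + (3.5 + 7.1·2.6)s + 7.1·32 = 0.
That is s² + 21.96s + 227.2 = 0, so ω_n = 15.07 rad/s and ζ = 21.96/(2·15.07) = 0.7284.
%OS = 100·exp(−πζ/√(1−ζ²)) = 3.54%.

3.54%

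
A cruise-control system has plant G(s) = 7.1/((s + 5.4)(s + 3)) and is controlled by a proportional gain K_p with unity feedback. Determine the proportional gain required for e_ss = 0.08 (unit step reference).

K_p = 26.2

Steady-state error for a unit step on this type-0 loop is 1/(1 + K_p·G(0)).
G(0) = 0.4383. Require 1/(1 + K_p·0.4383) = 0.08, so 1 + 0.4383·K_p = 12.5.
K_p = (12.5 − 1)/0.4383 = 26.2.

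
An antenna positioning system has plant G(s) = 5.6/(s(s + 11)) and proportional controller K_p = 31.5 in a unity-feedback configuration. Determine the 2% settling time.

From 1 + K_pG(s) = 0: s² + 11s + 176.4 = 0 ⇒ ω_n = 13.28, ζ = 0.4141.
2% settling time T_s ≈ 4/(ζω_n) = 4/5.5 = 0.727 s.

T_s ≈ 0.727 s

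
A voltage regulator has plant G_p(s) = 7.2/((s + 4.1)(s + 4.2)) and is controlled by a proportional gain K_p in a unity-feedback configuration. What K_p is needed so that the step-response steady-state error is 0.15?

For a type-0 loop with proportional control, e_ss = 1/(1 + K_p·G_p(0)).
G_p(0) = 0.4181. Require 1/(1 + K_p·0.4181) = 0.15, so 1 + 0.4181·K_p = 6.667.
K_p = (6.667 − 1)/0.4181 = 13.6.

K_p = 13.6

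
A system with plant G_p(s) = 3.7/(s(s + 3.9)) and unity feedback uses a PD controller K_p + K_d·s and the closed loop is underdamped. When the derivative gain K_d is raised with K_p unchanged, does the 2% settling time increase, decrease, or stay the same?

Characteristic equation s² + (3.9 + 3.7K_d)s + 3.7K_p = 0: raising K_d increases ζω_n = (3.9+3.7K_d)/2 while the loop stays underdamped, so T_s ≈ 4/(ζω_n) decreases.

decrease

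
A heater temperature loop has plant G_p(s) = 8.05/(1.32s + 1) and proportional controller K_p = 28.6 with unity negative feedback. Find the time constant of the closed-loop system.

τ = 0.00571 s

Closed loop: T(s) = K_p·G_p/(1+K_p·G_p) = 230.2/(1.32s + 1 + 230.2), with pole at s = −(1 + 230.2)/1.32 = −175.2.
Closed-loop time constant τ = 1/175.2 = 0.00571 s.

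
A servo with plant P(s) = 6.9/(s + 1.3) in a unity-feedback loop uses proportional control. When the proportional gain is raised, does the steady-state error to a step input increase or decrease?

decrease

e_ss = 1/(1 + K_p·P(0)); a larger K_p raises the denominator, so e_ss decreases.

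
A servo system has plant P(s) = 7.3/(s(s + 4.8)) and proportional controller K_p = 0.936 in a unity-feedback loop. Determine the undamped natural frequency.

ω_n = 2.61 rad/s

1 + K_p·P(s) = 0 gives s² + 4.8s + 6.833 = 0.
So ω_n² = 6.833 ⇒ ω_n = 2.614 rad/s, and ζ = 4.8/(2ω_n) = 0.918.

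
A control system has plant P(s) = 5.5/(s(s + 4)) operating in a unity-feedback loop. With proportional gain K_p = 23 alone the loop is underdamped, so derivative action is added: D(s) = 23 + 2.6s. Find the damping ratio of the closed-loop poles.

Forward path: (23 + 2.6s)·5.5/(s(s+4)). The closed-loop characteristic equation is s² + (4 + 5.5·2.6)s + 5.5·23 = 0.
That is s² + 18.3s + 126.5 = 0, so ω_n = 11.25 rad/s and ζ = 18.3/(2·11.25) = 0.8135.

ζ = 0.814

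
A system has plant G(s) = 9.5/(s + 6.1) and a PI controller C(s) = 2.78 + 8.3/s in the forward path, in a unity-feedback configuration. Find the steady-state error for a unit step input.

0

The open loop C(s)G(s) has a pole at the origin (type 1), so the static position error constant is infinite and e_ss = 1/(1+∞) = 0.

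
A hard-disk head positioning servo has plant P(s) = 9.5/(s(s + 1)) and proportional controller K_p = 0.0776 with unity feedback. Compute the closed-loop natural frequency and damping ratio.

With unity feedback the closed-loop characteristic equation is s² + 1s + 0.0776·9.5 = s² + 1s + 0.7372 = 0.
Matching s² + 2ζω_n s + ω_n²: ω_n = √0.7372 = 0.8586 rad/s and 2ζω_n = 1, so ζ = 1/(2·0.8586) = 0.582.

ω_n = 0.859 rad/s, ζ = 0.582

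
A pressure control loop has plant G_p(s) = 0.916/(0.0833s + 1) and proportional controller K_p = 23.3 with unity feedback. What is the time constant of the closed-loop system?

τ = 0.00373 s

Closed loop: T(s) = K_p·G_p/(1+K_p·G_p) = 21.34/(0.0833s + 1 + 21.34), with pole at s = −(1 + 21.34)/0.0833 = −268.2.
Closed-loop time constant τ = 1/268.2 = 0.00373 s.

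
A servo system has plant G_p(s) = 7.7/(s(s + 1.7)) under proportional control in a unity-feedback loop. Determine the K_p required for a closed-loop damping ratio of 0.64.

Closed-loop characteristic equation: s² + 1.7s + K_p·7.7 = 0.
So ω_n = √(7.7K_p) and 2ζω_n = 1.7, giving ζ = 1.7/(2√(7.7K_p)).
Setting ζ = 0.64: √(7.7K_p) = 1.7/(2·0.64) = 1.328, so K_p = 1.764/7.7 = 0.229.

K_p = 0.229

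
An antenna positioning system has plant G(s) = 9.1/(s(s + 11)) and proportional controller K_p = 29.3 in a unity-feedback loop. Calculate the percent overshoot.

From 1 + K_pG(s) = 0: s² + 11s + 266.6 = 0 ⇒ ω_n = 16.33, ζ = 0.3368.
%OS = 100·exp(−πζ/√(1−ζ²)) = 100·exp(−π·0.3368/√0.8865) = 32.5%.

32.5%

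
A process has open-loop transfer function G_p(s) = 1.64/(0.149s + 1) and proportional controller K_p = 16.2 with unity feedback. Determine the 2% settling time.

T_s ≈ 0.0216 s

Closed loop: T(s) = K_p·G_p/(1+K_p·G_p) = 26.57/(0.149s + 1 + 26.57), with pole at s = −(1 + 26.57)/0.149 = −185.
τ = 1/185 = 0.005405 s, so 2% settling time ≈ 4τ = 0.0216 s.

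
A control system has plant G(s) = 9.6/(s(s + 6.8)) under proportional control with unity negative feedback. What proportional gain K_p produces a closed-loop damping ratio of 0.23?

Closed-loop characteristic equation: s² + 6.8s + K_p·9.6 = 0.
So ω_n = √(9.6K_p) and 2ζω_n = 6.8, giving ζ = 6.8/(2√(9.6K_p)).
Setting ζ = 0.23: √(9.6K_p) = 6.8/(2·0.23) = 14.78, so K_p = 218.5/9.6 = 22.8.

K_p = 22.8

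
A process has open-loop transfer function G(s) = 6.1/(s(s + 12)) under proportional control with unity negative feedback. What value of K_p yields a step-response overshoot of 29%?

K_p = 43.9

From %OS = 100·exp(−πζ/√(1−ζ²)) = 29%, ζ = −ln(0.29)/√(π²+ln²(0.29)) = 0.3666.
Characteristic equation s² + 12s + 6.1K_p = 0 gives ζ = 12/(2√(6.1K_p)).
Setting ζ = 0.3666: √(6.1K_p) = 12/(2·0.3666) = 16.37, so K_p = 267.9/6.1 = 43.9.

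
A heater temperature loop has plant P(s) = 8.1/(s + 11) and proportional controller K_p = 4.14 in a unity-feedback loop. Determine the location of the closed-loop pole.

s = -44.53

Closed-loop transfer function: T(s) = K_p·P(s)/(1 + K_p·P(s)) = 33.53/(s + 11 + 33.53) = 33.53/(s + 44.53).
The closed-loop pole is at s = −44.53.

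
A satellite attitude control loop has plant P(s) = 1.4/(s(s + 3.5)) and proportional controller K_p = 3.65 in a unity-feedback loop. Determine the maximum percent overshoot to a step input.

2.14%

From 1 + K_pP(s) = 0: s² + 3.5s + 5.11 = 0 ⇒ ω_n = 2.261, ζ = 0.7742.
%OS = 100·exp(−πζ/√(1−ζ²)) = 100·exp(−π·0.7742/√0.4007) = 2.14%.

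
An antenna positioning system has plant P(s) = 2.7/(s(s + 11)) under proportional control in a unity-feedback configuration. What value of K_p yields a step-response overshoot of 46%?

K_p = 195

From %OS = 100·exp(−πζ/√(1−ζ²)) = 46%, ζ = −ln(0.46)/√(π²+ln²(0.46)) = 0.24.
Characteristic equation s² + 11s + 2.7K_p = 0 gives ζ = 11/(2√(2.7K_p)).
Setting ζ = 0.24: √(2.7K_p) = 11/(2·0.24) = 22.92, so K_p = 525.4/2.7 = 195.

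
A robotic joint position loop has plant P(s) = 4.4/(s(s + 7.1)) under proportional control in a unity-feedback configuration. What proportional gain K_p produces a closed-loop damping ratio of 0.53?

Closed-loop characteristic equation: s² + 7.1s + K_p·4.4 = 0.
So ω_n = √(4.4K_p) and 2ζω_n = 7.1, giving ζ = 7.1/(2√(4.4K_p)).
Setting ζ = 0.53: √(4.4K_p) = 7.1/(2·0.53) = 6.698, so K_p = 44.86/4.4 = 10.2.

K_p = 10.2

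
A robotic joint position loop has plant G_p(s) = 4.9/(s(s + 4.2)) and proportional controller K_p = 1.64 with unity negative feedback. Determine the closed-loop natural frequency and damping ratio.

ω_n = 2.83 rad/s, ζ = 0.741

1 + K_p·G_p(s) = 0 gives s² + 4.2s + 8.036 = 0.
So ω_n² = 8.036 ⇒ ω_n = 2.835 rad/s, and ζ = 4.2/(2ω_n) = 0.741.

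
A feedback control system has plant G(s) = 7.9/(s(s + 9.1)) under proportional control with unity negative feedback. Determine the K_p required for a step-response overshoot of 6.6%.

From %OS = 100·exp(−πζ/√(1−ζ²)) = 6.6%, ζ = −ln(0.066)/√(π²+ln²(0.066)) = 0.6543.
Characteristic equation s² + 9.1s + 7.9K_p = 0 gives ζ = 9.1/(2√(7.9K_p)).
Setting ζ = 0.6543: √(7.9K_p) = 9.1/(2·0.6543) = 6.954, so K_p = 48.36/7.9 = 6.12.

K_p = 6.12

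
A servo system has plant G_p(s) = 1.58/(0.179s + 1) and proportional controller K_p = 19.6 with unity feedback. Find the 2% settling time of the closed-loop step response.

Closed loop: T(s) = K_p·G_p/(1+K_p·G_p) = 30.97/(0.179s + 1 + 30.97), with pole at s = −(1 + 30.97)/0.179 = −178.6.
τ = 1/178.6 = 0.005599 s, so 2% settling time ≈ 4τ = 0.0224 s.

T_s ≈ 0.0224 s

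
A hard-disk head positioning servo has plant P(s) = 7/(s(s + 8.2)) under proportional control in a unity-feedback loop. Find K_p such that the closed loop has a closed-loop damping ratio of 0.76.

K_p = 4.16

Closed-loop characteristic equation: s² + 8.2s + K_p·7 = 0.
So ω_n = √(7K_p) and 2ζω_n = 8.2, giving ζ = 8.2/(2√(7K_p)).
Setting ζ = 0.76: √(7K_p) = 8.2/(2·0.76) = 5.395, so K_p = 29.1/7 = 4.16.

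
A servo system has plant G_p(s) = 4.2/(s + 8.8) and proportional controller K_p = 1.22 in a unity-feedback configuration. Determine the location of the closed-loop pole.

s = -13.92

Closed-loop transfer function: T(s) = K_p·G_p(s)/(1 + K_p·G_p(s)) = 5.124/(s + 8.8 + 5.124) = 5.124/(s + 13.92).
The closed-loop pole is at s = −13.92.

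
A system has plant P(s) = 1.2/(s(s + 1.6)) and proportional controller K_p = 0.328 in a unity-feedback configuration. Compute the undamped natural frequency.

The closed-loop denominator is s(s+1.6) + 0.328·1.2 = s² + 1.6s + 0.3936.
So ω_n² = 0.3936 ⇒ ω_n = 0.6274 rad/s, and ζ = 1.6/(2ω_n) = 1.28.

ω_n = 0.627 rad/s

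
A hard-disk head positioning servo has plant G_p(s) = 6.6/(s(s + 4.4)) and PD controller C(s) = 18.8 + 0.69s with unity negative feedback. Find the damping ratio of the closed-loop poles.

ζ = 0.402

Forward path: (18.8 + 0.69s)·6.6/(s(s+4.4)). The closed-loop characteristic equation is s² + (4.4 + 6.6·0.69)s + 6.6·18.8 = 0.
That is s² + 8.954s + 124.1 = 0, so ω_n = 11.14 rad/s and ζ = 8.954/(2·11.14) = 0.4019.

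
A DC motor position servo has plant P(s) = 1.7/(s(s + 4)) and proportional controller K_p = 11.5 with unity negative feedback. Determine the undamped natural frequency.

ω_n = 4.42 rad/s

The closed-loop denominator is s(s+4) + 11.5·1.7 = s² + 4s + 19.55.
Matching s² + 2ζω_n s + ω_n²: ω_n = √19.55 = 4.422 rad/s and 2ζω_n = 4, so ζ = 4/(2·4.422) = 0.452.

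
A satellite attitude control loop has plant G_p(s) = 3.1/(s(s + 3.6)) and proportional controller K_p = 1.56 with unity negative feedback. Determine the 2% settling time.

Closed-loop characteristic equation: s² + 3.6s + 4.836 = 0, so ω_n = 2.199 rad/s and ζ = 3.6/(2·2.199) = 0.8185.
2% settling time T_s ≈ 4/(ζω_n) = 4/1.8 = 2.22 s.

T_s ≈ 2.22 s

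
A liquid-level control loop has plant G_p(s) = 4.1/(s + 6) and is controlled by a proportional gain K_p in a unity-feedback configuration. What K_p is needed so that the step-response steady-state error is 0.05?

The loop is type 0, so e_ss(step) = 1/(1 + K_pos) with K_pos = K_p·G_p(0).
G_p(0) = 0.6833. Require 1/(1 + K_p·0.6833) = 0.05, so 1 + 0.6833·K_p = 20.
K_p = (20 − 1)/0.6833 = 27.8.

K_p = 27.8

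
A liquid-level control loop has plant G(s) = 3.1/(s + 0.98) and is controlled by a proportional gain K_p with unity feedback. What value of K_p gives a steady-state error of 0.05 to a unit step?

K_p = 6.01

For a type-0 loop with proportional control, e_ss = 1/(1 + K_p·G(0)).
G(0) = 3.163. Require 1/(1 + K_p·3.163) = 0.05, so 1 + 3.163·K_p = 20.
K_p = (20 − 1)/3.163 = 6.01.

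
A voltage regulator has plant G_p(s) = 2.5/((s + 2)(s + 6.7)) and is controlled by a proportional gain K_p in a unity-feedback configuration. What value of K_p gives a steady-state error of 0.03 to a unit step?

K_p = 173

The loop is type 0, so e_ss(step) = 1/(1 + K_pos) with K_pos = K_p·G_p(0).
G_p(0) = 0.1866. Require 1/(1 + K_p·0.1866) = 0.03, so 1 + 0.1866·K_p = 33.33.
K_p = (33.33 − 1)/0.1866 = 173.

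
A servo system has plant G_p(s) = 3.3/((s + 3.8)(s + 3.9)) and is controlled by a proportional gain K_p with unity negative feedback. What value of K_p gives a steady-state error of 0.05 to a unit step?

The loop is type 0, so e_ss(step) = 1/(1 + K_pos) with K_pos = K_p·G_p(0).
G_p(0) = 0.2227. Require 1/(1 + K_p·0.2227) = 0.05, so 1 + 0.2227·K_p = 20.
K_p = (20 − 1)/0.2227 = 85.3.

K_p = 85.3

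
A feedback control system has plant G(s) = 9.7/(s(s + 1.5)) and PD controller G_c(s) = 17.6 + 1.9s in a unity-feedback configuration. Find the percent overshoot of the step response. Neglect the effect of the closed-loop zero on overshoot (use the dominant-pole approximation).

2.46%

Forward path: (17.6 + 1.9s)·9.7/(s(s+1.5)). The closed-loop characteristic equation is s² + (1.5 + 9.7·1.9)s + 9.7·17.6 = 0.
That is s² + 19.93s + 170.7 = 0, so ω_n = 13.07 rad/s and ζ = 19.93/(2·13.07) = 0.7627.
%OS = 100·exp(−πζ/√(1−ζ²)) = 2.46%.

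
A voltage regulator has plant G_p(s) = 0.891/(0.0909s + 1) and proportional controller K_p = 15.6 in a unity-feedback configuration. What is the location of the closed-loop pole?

Closed loop: T(s) = K_p·G_p/(1+K_p·G_p) = 13.9/(0.0909s + 1 + 13.9), with pole at s = −(1 + 13.9)/0.0909 = −163.9.

s = -163.9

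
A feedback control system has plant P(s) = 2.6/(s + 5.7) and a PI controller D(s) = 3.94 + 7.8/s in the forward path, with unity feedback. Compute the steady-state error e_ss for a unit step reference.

0

The open loop D(s)P(s) has a pole at the origin (type 1), so the static position error constant is infinite and e_ss = 1/(1+∞) = 0.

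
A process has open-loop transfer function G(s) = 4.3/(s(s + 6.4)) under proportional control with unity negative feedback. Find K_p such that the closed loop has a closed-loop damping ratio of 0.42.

Closed-loop characteristic equation: s² + 6.4s + K_p·4.3 = 0.
So ω_n = √(4.3K_p) and 2ζω_n = 6.4, giving ζ = 6.4/(2√(4.3K_p)).
Setting ζ = 0.42: √(4.3K_p) = 6.4/(2·0.42) = 7.619, so K_p = 58.05/4.3 = 13.5.

K_p = 13.5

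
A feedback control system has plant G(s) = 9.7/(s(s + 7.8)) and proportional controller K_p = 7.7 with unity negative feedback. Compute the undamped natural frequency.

ω_n = 8.64 rad/s

With unity feedback the closed-loop characteristic equation is s² + 7.8s + 7.7·9.7 = s² + 7.8s + 74.69 = 0.
So ω_n² = 74.69 ⇒ ω_n = 8.642 rad/s, and ζ = 7.8/(2ω_n) = 0.451.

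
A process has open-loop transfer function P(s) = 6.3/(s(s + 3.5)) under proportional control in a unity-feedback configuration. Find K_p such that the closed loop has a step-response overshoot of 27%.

From %OS = 100·exp(−πζ/√(1−ζ²)) = 27%, ζ = −ln(0.27)/√(π²+ln²(0.27)) = 0.3847.
Characteristic equation s² + 3.5s + 6.3K_p = 0 gives ζ = 3.5/(2√(6.3K_p)).
Setting ζ = 0.3847: √(6.3K_p) = 3.5/(2·0.3847) = 4.549, so K_p = 20.69/6.3 = 3.28.

K_p = 3.28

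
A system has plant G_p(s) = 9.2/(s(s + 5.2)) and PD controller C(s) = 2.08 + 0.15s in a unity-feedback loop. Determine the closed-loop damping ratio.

Forward path: (2.08 + 0.15s)·9.2/(s(s+5.2)). The closed-loop characteristic equation is s² + (5.2 + 9.2·0.15)s + 9.2·2.08 = 0.
That is s² + 6.58s + 19.14 = 0, so ω_n = 4.374 rad/s and ζ = 6.58/(2·4.374) = 0.7521.

ζ = 0.752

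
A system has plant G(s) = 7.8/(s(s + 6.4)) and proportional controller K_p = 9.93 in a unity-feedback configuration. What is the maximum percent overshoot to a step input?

29.3%

From 1 + K_pG(s) = 0: s² + 6.4s + 77.45 = 0 ⇒ ω_n = 8.801, ζ = 0.3636.
%OS = 100·exp(−πζ/√(1−ζ²)) = 100·exp(−π·0.3636/√0.8678) = 29.3%.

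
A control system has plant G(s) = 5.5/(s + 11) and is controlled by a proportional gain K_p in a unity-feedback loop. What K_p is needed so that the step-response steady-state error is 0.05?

For a type-0 loop with proportional control, e_ss = 1/(1 + K_p·G(0)).
G(0) = 0.5. Require 1/(1 + K_p·0.5) = 0.05, so 1 + 0.5·K_p = 20.
K_p = (20 − 1)/0.5 = 38.

K_p = 38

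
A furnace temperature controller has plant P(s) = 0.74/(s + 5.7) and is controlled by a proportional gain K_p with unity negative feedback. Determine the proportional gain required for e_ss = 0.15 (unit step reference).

The loop is type 0, so e_ss(step) = 1/(1 + K_pos) with K_pos = K_p·P(0).
P(0) = 0.1298. Require 1/(1 + K_p·0.1298) = 0.15, so 1 + 0.1298·K_p = 6.667.
K_p = (6.667 − 1)/0.1298 = 43.6.

K_p = 43.6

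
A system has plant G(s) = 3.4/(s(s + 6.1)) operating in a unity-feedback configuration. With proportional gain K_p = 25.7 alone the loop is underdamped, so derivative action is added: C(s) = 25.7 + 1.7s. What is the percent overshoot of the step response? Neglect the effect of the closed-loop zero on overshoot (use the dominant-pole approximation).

7.54%

Forward path: (25.7 + 1.7s)·3.4/(s(s+6.1)). The closed-loop characteristic equation is s² + (6.1 + 3.4·1.7)s + 3.4·25.7 = 0.
That is s² + 11.88s + 87.38 = 0, so ω_n = 9.348 rad/s and ζ = 11.88/(2·9.348) = 0.6354.
%OS = 100·exp(−πζ/√(1−ζ²)) = 7.54%.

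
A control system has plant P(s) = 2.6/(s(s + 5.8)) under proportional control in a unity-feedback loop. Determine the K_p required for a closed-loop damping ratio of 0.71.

K_p = 6.42

Closed-loop characteristic equation: s² + 5.8s + K_p·2.6 = 0.
So ω_n = √(2.6K_p) and 2ζω_n = 5.8, giving ζ = 5.8/(2√(2.6K_p)).
Setting ζ = 0.71: √(2.6K_p) = 5.8/(2·0.71) = 4.085, so K_p = 16.68/2.6 = 6.42.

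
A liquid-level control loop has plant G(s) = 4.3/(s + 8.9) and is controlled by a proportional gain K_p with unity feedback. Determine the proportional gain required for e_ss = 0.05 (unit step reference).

For a type-0 loop with proportional control, e_ss = 1/(1 + K_p·G(0)).
G(0) = 0.4831. Require 1/(1 + K_p·0.4831) = 0.05, so 1 + 0.4831·K_p = 20.
K_p = (20 − 1)/0.4831 = 39.3.

K_p = 39.3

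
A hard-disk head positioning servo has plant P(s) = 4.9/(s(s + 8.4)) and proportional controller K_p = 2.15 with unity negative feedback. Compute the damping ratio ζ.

ζ = 1.29

With unity feedback the closed-loop characteristic equation is s² + 8.4s + 2.15·4.9 = s² + 8.4s + 10.54 = 0.
So ω_n² = 10.54 ⇒ ω_n = 3.246 rad/s, and ζ = 8.4/(2ω_n) = 1.29.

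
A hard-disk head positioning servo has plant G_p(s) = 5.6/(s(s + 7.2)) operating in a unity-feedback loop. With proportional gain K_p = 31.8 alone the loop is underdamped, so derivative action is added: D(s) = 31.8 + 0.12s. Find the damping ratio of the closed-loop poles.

Forward path: (31.8 + 0.12s)·5.6/(s(s+7.2)). The closed-loop characteristic equation is s² + (7.2 + 5.6·0.12)s + 5.6·31.8 = 0.
That is s² + 7.872s + 178.1 = 0, so ω_n = 13.34 rad/s and ζ = 7.872/(2·13.34) = 0.2949.

ζ = 0.295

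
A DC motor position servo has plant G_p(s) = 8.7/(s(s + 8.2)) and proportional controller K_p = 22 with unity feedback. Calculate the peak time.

T_p = 0.238 s

The closed-loop denominator s² + 8.2s + 191.4 gives ω_n = √191.4 = 13.83 and ζ = 8.2/(2ω_n) = 0.2964.
Damped frequency ω_d = ω_n√(1−ζ²) = 13.21 rad/s, so peak time T_p = π/ω_d = 0.238 s.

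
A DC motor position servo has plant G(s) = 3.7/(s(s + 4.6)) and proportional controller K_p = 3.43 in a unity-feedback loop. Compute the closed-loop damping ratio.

ζ = 0.646

With unity feedback the closed-loop characteristic equation is s² + 4.6s + 3.43·3.7 = s² + 4.6s + 12.69 = 0.
Matching s² + 2ζω_n s + ω_n²: ω_n = √12.69 = 3.562 rad/s and 2ζω_n = 4.6, so ζ = 4.6/(2·3.562) = 0.646.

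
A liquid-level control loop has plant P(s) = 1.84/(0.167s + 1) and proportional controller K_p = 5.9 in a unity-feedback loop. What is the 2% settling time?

Closed loop: T(s) = K_p·P/(1+K_p·P) = 10.86/(0.167s + 1 + 10.86), with pole at s = −(1 + 10.86)/0.167 = −70.99.
τ = 1/70.99 = 0.01409 s, so 2% settling time ≈ 4τ = 0.0563 s.

T_s ≈ 0.0563 s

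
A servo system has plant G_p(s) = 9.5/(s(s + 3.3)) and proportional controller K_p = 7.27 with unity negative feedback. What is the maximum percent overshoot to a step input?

52.9%

The closed-loop denominator s² + 3.3s + 69.06 gives ω_n = √69.06 = 8.311 and ζ = 3.3/(2ω_n) = 0.1985.
%OS = 100·exp(−πζ/√(1−ζ²)) = 100·exp(−π·0.1985/√0.9606) = 52.9%.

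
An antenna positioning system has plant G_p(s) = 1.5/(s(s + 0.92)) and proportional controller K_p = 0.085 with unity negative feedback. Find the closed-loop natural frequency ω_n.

1 + K_p·G_p(s) = 0 gives s² + 0.92s + 0.1275 = 0.
Matching s² + 2ζω_n s + ω_n²: ω_n = √0.1275 = 0.3571 rad/s and 2ζω_n = 0.92, so ζ = 0.92/(2·0.3571) = 1.29.

ω_n = 0.357 rad/s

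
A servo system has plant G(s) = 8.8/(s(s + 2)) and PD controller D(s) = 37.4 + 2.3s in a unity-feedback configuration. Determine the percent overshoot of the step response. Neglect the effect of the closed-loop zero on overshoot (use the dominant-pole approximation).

8.74%

Forward path: (37.4 + 2.3s)·8.8/(s(s+2)). The closed-loop characteristic equation is s² + (2 + 8.8·2.3)s + 8.8·37.4 = 0.
That is s² + 22.24s + 329.1 = 0, so ω_n = 18.14 rad/s and ζ = 22.24/(2·18.14) = 0.613.
%OS = 100·exp(−πζ/√(1−ζ²)) = 8.74%.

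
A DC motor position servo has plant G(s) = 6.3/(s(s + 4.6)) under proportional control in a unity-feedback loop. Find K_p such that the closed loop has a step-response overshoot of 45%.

From %OS = 100·exp(−πζ/√(1−ζ²)) = 45%, ζ = −ln(0.45)/√(π²+ln²(0.45)) = 0.2463.
Characteristic equation s² + 4.6s + 6.3K_p = 0 gives ζ = 4.6/(2√(6.3K_p)).
Setting ζ = 0.2463: √(6.3K_p) = 4.6/(2·0.2463) = 9.337, so K_p = 87.17/6.3 = 13.8.

K_p = 13.8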